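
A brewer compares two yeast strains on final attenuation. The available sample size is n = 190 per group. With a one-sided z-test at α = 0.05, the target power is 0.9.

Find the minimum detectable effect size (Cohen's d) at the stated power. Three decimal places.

d ≈ 0.300

Required noncentrality: δ = z_{0.05} + z_{0.10} = 1.645 + 1.282 = 2.926.
δ = d·√(n/2) ⇒ d = δ/√(n/2) = 2.926/√(190/2) = 0.3002.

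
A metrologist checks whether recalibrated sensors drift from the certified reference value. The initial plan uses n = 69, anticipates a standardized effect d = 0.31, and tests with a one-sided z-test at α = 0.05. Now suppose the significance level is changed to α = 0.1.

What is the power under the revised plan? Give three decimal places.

δ = d·√n = 0.31 × √69 = 2.5751 (unchanged). New critical value: z_{0.1} = 1.282.
Revised power = Φ(δ − 1.282) = Φ(1.294) = 0.9021.

Power ≈ 0.902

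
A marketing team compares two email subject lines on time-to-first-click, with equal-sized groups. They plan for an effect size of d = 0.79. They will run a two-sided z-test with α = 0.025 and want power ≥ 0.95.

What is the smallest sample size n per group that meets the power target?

n = 49 per group

For power 0.95 need Φ(δ − z_{0.0125}) = 0.95, so δ = z_{0.0125} + z_{0.05} = 2.241 + 1.645 = 3.886.
(The Φ(−δ − z_{α/2}) term is vanishingly small for δ > 0 and is dropped in the standard sample-size formula.)
δ = d·√(n/2) ⇒ n = 2(δ/d)² = 2 × (3.886 / 0.79)² = 48.40.
Round up to the next whole unit.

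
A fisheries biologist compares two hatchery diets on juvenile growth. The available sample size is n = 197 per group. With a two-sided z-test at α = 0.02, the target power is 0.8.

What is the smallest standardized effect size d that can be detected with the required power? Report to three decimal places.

Need Φ(δ − 2.326) = 0.8, so δ = 2.326 + 0.842 = 3.168.
(Lower-tail contribution to power is negligible for δ > 0.)
δ = d·√(n/2) ⇒ d = δ/√(n/2) = 3.168/√(197/2) = 0.3192.

d ≈ 0.319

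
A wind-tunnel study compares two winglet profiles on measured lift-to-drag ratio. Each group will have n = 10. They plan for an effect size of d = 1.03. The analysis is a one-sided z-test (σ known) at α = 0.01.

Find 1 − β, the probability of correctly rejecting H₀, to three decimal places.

Power ≈ 0.491

Noncentrality parameter: δ = d·√(n/2) = 1.03 × √(10/2) = 2.3032
Critical value for a one-sided test at α = 0.01: z_α = 2.326.
Power = P(Z > 2.326 − δ) = Φ(-0.023) = 0.4907.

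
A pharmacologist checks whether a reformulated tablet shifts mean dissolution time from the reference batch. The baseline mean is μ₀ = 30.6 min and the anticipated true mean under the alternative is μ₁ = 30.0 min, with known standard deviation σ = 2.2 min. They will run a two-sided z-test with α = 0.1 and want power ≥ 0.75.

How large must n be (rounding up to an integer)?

Standardized effect: d = |μ₁ − μ₀| / σ = |30.0 − 30.6| / 2.2 = 0.2727
For power 0.75 need Φ(δ − z_{0.05}) = 0.75, so δ = z_{0.05} + z_{0.25} = 1.645 + 0.674 = 2.319.
(For δ > 0 the lower-tail rejection region contributes negligibly to power, so the one-term inversion is standard.)
δ = d·√n ⇒ n = (δ/d)² = (2.319 / 0.2727)² = 72.32.
Round up to the next whole unit.

n = 73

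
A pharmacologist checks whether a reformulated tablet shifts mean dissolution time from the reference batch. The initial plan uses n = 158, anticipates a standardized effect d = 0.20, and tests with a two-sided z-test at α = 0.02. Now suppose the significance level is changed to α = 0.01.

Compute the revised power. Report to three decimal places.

δ = d·√n = 0.20 × √158 = 2.5140 (unchanged). New critical value: z_{0.005} = 2.576.
Revised power = Φ(δ − 2.576) + Φ(−δ − 2.576) = Φ(-0.062) + Φ(-5.090) = 0.4753 + 0.0000 = 0.4753.

Power ≈ 0.475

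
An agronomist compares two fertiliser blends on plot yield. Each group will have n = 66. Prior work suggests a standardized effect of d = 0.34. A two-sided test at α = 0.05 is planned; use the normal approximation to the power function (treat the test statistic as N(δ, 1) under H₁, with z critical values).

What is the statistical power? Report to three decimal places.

Noncentrality parameter: δ = d·√(n/2) = 0.34 × √(66/2) = 1.9532
Two-sided α = 0.05 → critical value z_{0.025} = 1.960.
Power = Φ(δ − 1.960) + Φ(−δ − 1.960) = Φ(-0.007) + Φ(-3.913) = 0.4973 + 0.0000 = 0.4973.

Power ≈ 0.497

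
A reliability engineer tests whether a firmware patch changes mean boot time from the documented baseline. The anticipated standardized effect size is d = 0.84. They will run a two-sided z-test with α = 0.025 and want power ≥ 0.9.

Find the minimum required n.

n = 18

Set Φ(δ − 2.241) = 0.9; then δ − 2.241 = Φ⁻¹(0.9) = 1.282, giving δ = 3.523.
(The Φ(−δ − z_{α/2}) term is vanishingly small for δ > 0 and is dropped in the standard sample-size formula.)
δ = d·√n ⇒ n = (δ/d)² = (3.523 / 0.84)² = 17.59.
Rounding up, n = 18.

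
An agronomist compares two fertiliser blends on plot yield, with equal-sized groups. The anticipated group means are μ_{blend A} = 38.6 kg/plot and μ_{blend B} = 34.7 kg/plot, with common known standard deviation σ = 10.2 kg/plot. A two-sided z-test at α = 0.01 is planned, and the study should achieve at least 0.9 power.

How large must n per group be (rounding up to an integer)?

Standardized effect: d = |μ_{blend A} − μ_{blend B}| / σ = |38.6 − 34.7| / 10.2 = 0.3824
For power 0.9 need Φ(δ − z_{0.005}) = 0.9, so δ = z_{0.005} + z_{0.10} = 2.576 + 1.282 = 3.857.
(For δ > 0 the lower-tail rejection region contributes negligibly to power, so the one-term inversion is standard.)
δ = d·√(n/2) ⇒ n = 2(δ/d)² = 2 × (3.857 / 0.3824)² = 203.56.
Rounding up, n = 204 per group.

n = 204 per group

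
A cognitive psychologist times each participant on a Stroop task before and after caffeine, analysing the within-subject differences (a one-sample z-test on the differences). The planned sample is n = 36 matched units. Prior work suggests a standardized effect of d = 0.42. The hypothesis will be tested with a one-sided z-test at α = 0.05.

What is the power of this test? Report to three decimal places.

Power ≈ 0.809

Noncentrality parameter: λ = d·√n = 0.42 × √36 = 2.5200
One-sided α = 0.05 → critical value z_{0.05} = 1.645.
Power = Φ(λ − 1.645) = Φ(0.875) = 0.8093.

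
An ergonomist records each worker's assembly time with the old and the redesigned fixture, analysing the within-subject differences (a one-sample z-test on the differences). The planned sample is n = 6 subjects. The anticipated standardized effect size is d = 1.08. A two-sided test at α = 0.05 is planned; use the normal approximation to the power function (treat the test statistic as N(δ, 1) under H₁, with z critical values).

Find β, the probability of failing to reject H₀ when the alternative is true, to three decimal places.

β ≈ 0.247

Noncentrality parameter: δ = d·√n = 1.08 × √6 = 2.6454
Critical value for a two-sided test at α = 0.05: z_{α/2} = 1.960.
Power = Φ(δ − 1.960) + Φ(−δ − 1.960) = Φ(0.685) + Φ(-4.605) = 0.7535 + 0.0000 = 0.7535.
Type II error: β = 1 − power = 1 − 0.7535 = 0.2465.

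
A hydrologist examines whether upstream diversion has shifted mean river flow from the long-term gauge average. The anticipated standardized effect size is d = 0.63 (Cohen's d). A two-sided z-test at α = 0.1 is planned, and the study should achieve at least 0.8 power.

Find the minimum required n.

For power 0.8 need Φ(δ − z_{0.05}) = 0.8, so δ = z_{0.05} + z_{0.20} = 1.645 + 0.842 = 2.486.
(Ignoring the negligible lower-tail rejection probability gives the usual closed-form inversion.)
δ = d·√n ⇒ n = (δ/d)² = (2.486 / 0.63)² = 15.58.
Rounding up, n = 16.

n = 16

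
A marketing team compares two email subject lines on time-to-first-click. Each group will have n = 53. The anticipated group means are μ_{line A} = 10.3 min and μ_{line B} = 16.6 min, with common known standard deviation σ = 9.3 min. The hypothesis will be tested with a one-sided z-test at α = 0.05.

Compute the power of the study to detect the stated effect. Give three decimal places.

Power ≈ 0.967

Standardized effect: d = |μ_{line A} − μ_{line B}| / σ = |10.3 − 16.6| / 9.3 = 0.6774
Noncentrality parameter: δ = d·√(n/2) = 0.6774 × √(53/2) = 3.4872
One-sided α = 0.05 → critical value z_{0.05} = 1.645.
Power = P(Z > 1.645 − δ) = Φ(1.842) = 0.9673.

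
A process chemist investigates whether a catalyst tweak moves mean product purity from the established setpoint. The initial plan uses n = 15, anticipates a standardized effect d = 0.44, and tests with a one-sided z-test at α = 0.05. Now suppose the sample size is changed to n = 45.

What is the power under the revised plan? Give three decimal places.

Power ≈ 0.904

With n = 45: δ = d·√n = 0.44 × √45 = 2.9516. Critical value z_{0.05} = 1.645.
Revised power = Φ(δ − 1.645) = Φ(1.307) = 0.9044.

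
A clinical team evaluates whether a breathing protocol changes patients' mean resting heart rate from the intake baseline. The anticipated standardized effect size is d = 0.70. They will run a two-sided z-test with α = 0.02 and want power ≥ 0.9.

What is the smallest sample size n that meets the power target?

n = 27

Set Φ(δ − 2.326) = 0.9; then δ − 2.326 = Φ⁻¹(0.9) = 1.282, giving δ = 3.608.
(Ignoring the negligible lower-tail rejection probability gives the usual closed-form inversion.)
δ = d·√n ⇒ n = (δ/d)² = (3.608 / 0.70)² = 26.57.
Rounding up, n = 27.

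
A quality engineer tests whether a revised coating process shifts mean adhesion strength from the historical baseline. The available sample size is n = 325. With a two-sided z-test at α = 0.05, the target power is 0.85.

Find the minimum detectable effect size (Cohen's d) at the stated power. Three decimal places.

d ≈ 0.166

Required noncentrality: δ = z_{0.025} + z_{0.15} = 1.960 + 1.036 = 2.996.
(Lower-tail contribution to power is negligible for δ > 0.)
δ = d·√n ⇒ d = δ/√n = 2.996/√325 = 0.1662.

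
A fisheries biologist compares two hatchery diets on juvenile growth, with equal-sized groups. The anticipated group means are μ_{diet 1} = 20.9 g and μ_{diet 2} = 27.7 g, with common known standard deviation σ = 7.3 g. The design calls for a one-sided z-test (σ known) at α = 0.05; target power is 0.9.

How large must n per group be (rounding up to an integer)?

n = 20 per group

Standardized effect: d = |μ_{diet 1} − μ_{diet 2}| / σ = |20.9 − 27.7| / 7.3 = 0.9315
Set Φ(δ − 1.645) = 0.9; then δ − 1.645 = Φ⁻¹(0.9) = 1.282, giving δ = 2.926.
δ = d·√(n/2) ⇒ n = 2(δ/d)² = 2 × (2.926 / 0.9315)² = 19.74.
Rounding up, n = 20 per group.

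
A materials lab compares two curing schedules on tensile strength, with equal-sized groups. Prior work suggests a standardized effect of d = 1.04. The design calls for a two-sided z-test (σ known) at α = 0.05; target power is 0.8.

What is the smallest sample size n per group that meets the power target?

n = 15 per group

For power 0.8 need Φ(δ − z_{0.025}) = 0.8, so δ = z_{0.025} + z_{0.20} = 1.960 + 0.842 = 2.802.
(Ignoring the negligible lower-tail rejection probability gives the usual closed-form inversion.)
δ = d·√(n/2) ⇒ n = 2(δ/d)² = 2 × (2.802 / 1.04)² = 14.51.
Rounding up, n = 15 per group.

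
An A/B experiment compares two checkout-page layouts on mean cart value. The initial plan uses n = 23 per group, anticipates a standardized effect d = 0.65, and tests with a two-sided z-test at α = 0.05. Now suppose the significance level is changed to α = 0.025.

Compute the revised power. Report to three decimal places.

δ = d·√(n/2) = 0.65 × √(23/2) = 2.2043 (unchanged). New critical value: z_{0.0125} = 2.241.
Revised power = Φ(δ − 2.241) + Φ(−δ − 2.241) = Φ(-0.037) + Φ(-4.446) = 0.4852 + 0.0000 = 0.4852.

Power ≈ 0.485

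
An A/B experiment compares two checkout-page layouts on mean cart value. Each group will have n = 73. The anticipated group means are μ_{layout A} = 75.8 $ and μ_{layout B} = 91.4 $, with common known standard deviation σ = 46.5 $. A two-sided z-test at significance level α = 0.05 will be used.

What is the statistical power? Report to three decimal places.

Standardized effect: d = |μ_{layout A} − μ_{layout B}| / σ = |75.8 − 91.4| / 46.5 = 0.3355
Noncentrality parameter: δ = d·√(n/2) = 0.3355 × √(73/2) = 2.0268
Critical value for a two-sided test at α = 0.05: z_{α/2} = 1.960.
Power = Φ(δ − 1.960) + Φ(−δ − 1.960) = Φ(0.067) + Φ(-3.987) = 0.5267 + 0.0000 = 0.5267.

Power ≈ 0.527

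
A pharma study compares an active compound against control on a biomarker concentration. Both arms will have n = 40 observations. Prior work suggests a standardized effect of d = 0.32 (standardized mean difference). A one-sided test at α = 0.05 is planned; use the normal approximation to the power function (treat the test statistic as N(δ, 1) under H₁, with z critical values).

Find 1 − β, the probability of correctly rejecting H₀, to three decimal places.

Power ≈ 0.415

Noncentrality parameter: λ = d·√(n/2) = 0.32 × √(40/2) = 1.4311
Critical value for a one-sided test at α = 0.05: z_α = 1.645.
Power = P(Z > 1.645 − λ) = Φ(-0.214) = 0.4154.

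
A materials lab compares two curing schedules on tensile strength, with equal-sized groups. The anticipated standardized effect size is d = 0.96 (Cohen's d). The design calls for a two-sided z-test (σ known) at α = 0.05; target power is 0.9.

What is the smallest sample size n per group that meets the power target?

For power 0.9 need Φ(δ − z_{0.025}) = 0.9, so δ = z_{0.025} + z_{0.10} = 1.960 + 1.282 = 3.242.
(Ignoring the negligible lower-tail rejection probability gives the usual closed-form inversion.)
δ = d·√(n/2) ⇒ n = 2(δ/d)² = 2 × (3.242 / 0.96)² = 22.80.
Rounding up, n = 23 per group.

n = 23 per group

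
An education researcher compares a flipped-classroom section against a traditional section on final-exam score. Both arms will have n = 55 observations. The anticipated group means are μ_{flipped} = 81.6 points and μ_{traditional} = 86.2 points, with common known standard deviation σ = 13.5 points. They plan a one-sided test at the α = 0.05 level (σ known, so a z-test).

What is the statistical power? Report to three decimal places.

Standardized effect: d = |μ_{flipped} − μ_{traditional}| / σ = |81.6 − 86.2| / 13.5 = 0.3407
Noncentrality parameter: λ = d·√(n/2) = 0.3407 × √(55/2) = 1.7869
Critical value for a one-sided test at α = 0.05: z_α = 1.645.
Power = Φ(λ − 1.645) = Φ(0.142) = 0.5565.

Power ≈ 0.556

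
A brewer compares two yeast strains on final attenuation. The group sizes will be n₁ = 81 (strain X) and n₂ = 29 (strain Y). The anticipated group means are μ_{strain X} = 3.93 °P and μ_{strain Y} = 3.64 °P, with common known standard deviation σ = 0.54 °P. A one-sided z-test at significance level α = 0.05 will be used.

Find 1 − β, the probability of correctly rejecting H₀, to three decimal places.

Standardized effect: d = |μ_{strain X} − μ_{strain Y}| / σ = |3.93 − 3.64| / 0.54 = 0.5370
Noncentrality parameter: δ = d / √(1/n₁ + 1/n₂) = 0.5370 / √(1/81 + 1/29) = 2.4817
Critical value for a one-sided test at α = 0.05: z_α = 1.645.
Power = Φ(δ − 1.645) = Φ(0.837) = 0.7987.

Power ≈ 0.799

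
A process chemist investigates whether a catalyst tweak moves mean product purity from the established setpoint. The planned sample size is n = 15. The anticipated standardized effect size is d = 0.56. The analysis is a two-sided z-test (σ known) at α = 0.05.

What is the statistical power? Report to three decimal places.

Power ≈ 0.583

Noncentrality parameter: δ = d·√n = 0.56 × √15 = 2.1689
Two-sided α = 0.05 → critical value z_{0.025} = 1.960.
Power = Φ(δ − 1.960) + Φ(−δ − 1.960) = Φ(0.209) + Φ(-4.129) = 0.5827 + 0.0000 = 0.5828.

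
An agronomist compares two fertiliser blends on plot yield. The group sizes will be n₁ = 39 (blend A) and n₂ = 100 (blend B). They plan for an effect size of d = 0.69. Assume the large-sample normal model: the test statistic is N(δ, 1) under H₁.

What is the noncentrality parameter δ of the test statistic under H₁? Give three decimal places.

δ = d / √(1/n₁ + 1/n₂) = 0.69 / √(1/39 + 1/100) = 3.6549

δ ≈ 3.655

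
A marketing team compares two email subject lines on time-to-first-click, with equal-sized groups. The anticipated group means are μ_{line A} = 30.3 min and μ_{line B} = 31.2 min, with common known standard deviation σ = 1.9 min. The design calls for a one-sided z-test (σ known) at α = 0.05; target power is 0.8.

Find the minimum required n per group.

n = 56 per group

Standardized effect: d = |μ_{line A} − μ_{line B}| / σ = |30.3 − 31.2| / 1.9 = 0.4737
For power 0.8 need Φ(δ − z_{0.05}) = 0.8, so δ = z_{0.05} + z_{0.20} = 1.645 + 0.842 = 2.486.
δ = d·√(n/2) ⇒ n = 2(δ/d)² = 2 × (2.486 / 0.4737)² = 55.11.
Rounding up, n = 56 per group.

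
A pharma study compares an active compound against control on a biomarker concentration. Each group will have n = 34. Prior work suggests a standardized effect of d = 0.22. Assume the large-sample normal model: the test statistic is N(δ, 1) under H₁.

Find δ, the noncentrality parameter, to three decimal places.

The noncentrality parameter scales effect size by the design's sample-size factor: δ = d·√(n/2) = 0.22 × √(34/2) = 0.9071

δ ≈ 0.907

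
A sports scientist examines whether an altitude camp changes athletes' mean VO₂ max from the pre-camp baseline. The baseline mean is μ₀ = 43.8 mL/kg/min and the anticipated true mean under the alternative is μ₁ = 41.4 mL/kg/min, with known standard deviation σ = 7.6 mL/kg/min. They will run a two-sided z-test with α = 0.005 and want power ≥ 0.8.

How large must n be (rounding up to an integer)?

n = 134

Standardized effect: d = |μ₁ − μ₀| / σ = |41.4 − 43.8| / 7.6 = 0.3158
For power 0.8 need Φ(δ − z_{0.0025}) = 0.8, so δ = z_{0.0025} + z_{0.20} = 2.807 + 0.842 = 3.649.
(For δ > 0 the lower-tail rejection region contributes negligibly to power, so the one-term inversion is standard.)
δ = d·√n ⇒ n = (δ/d)² = (3.649 / 0.3158)² = 133.50.
Rounding up, n = 134.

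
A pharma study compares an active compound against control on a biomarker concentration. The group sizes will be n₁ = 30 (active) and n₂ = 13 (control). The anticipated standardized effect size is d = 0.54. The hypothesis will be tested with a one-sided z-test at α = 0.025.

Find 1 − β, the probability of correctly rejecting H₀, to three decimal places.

Noncentrality parameter: δ = d / √(1/n₁ + 1/n₂) = 0.54 / √(1/30 + 1/13) = 1.6263
Critical value for a one-sided test at α = 0.025: z_α = 1.960.
Power = P(Z > 1.960 − δ) = Φ(-0.334) = 0.3693.

Power ≈ 0.369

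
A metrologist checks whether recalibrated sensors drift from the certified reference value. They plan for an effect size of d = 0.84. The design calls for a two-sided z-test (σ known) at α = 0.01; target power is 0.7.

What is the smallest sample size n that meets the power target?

n = 14

For power 0.7 need Φ(δ − z_{0.005}) = 0.7, so δ = z_{0.005} + z_{0.30} = 2.576 + 0.524 = 3.100.
(The Φ(−δ − z_{α/2}) term is vanishingly small for δ > 0 and is dropped in the standard sample-size formula.)
δ = d·√n ⇒ n = (δ/d)² = (3.100 / 0.84)² = 13.62.
Rounding up, n = 14.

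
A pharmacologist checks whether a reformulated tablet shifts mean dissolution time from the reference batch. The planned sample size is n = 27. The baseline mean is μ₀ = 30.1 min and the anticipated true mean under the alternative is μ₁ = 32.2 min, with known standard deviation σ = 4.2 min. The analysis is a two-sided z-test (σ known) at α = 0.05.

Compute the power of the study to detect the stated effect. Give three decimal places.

Power ≈ 0.738

Standardized effect: d = |μ₁ − μ₀| / σ = |32.2 − 30.1| / 4.2 = 0.5000
Noncentrality parameter: δ = d·√n = 0.5000 × √27 = 2.5981
Critical value for a two-sided test at α = 0.05: z_{α/2} = 1.960.
Power = Φ(δ − 1.960) + Φ(−δ − 1.960) = Φ(0.638) + Φ(-4.558) = 0.7383 + 0.0000 = 0.7383.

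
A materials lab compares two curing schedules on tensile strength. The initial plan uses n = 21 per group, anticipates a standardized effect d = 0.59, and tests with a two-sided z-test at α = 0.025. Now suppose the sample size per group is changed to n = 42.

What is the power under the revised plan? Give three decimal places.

Power ≈ 0.678

With n = 42 per group: δ = d·√(n/2) = 0.59 × √(42/2) = 2.7037. Critical value z_{0.0125} = 2.241.
Revised power = Φ(δ − 2.241) + Φ(−δ − 2.241) = Φ(0.462) + Φ(-4.945) = 0.6781 + 0.0000 = 0.6781.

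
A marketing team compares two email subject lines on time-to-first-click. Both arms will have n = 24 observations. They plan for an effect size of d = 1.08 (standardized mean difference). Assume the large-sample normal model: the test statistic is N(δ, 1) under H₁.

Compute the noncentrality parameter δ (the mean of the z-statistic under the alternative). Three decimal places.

δ ≈ 3.741

δ = d·√(n/2) = 1.08 × √(24/2) = 3.7412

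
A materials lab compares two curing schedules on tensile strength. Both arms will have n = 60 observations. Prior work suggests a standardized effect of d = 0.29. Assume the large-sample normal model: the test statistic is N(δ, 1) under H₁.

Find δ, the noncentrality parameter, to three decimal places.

δ = d·√(n/2) = 0.29 × √(60/2) = 1.5884

δ ≈ 1.588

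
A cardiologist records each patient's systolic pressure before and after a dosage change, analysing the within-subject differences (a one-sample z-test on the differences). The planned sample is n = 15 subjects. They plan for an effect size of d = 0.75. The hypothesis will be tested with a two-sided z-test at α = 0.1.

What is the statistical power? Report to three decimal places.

Noncentrality parameter: δ = d·√n = 0.75 × √15 = 2.9047
Critical value for a two-sided test at α = 0.1: z_{α/2} = 1.645.
Power = Φ(δ − 1.645) + Φ(−δ − 1.645) = Φ(1.260) + Φ(-4.550) = 0.8961 + 0.0000 = 0.8961.

Power ≈ 0.896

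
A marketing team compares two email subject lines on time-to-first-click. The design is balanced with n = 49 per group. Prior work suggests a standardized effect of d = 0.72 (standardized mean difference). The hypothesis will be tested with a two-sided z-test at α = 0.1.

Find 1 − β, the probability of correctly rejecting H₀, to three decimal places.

Noncentrality parameter: δ = d·√(n/2) = 0.72 × √(49/2) = 3.5638
Critical value for a two-sided test at α = 0.1: z_{α/2} = 1.645.
Power = Φ(δ − 1.645) + Φ(−δ − 1.645) = Φ(1.919) + Φ(-5.209) = 0.9725 + 0.0000 = 0.9725.

Power ≈ 0.973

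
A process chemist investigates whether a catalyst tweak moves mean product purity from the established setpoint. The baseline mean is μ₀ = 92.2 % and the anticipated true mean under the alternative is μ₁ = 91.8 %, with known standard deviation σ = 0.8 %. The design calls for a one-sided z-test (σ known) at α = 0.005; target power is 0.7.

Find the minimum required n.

Standardized effect: d = |μ₁ − μ₀| / σ = |91.8 − 92.2| / 0.8 = 0.5000
Set Φ(δ − 2.576) = 0.7; then δ − 2.576 = Φ⁻¹(0.7) = 0.524, giving δ = 3.100.
δ = d·√n ⇒ n = (δ/d)² = (3.100 / 0.5000)² = 38.45.
Rounding up, n = 39.

n = 39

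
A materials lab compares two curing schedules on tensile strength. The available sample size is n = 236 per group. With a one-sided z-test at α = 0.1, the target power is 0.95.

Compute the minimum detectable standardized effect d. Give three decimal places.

Need Φ(δ − 1.282) = 0.95, so δ = 1.282 + 1.645 = 2.926.
δ = d·√(n/2) ⇒ d = δ/√(n/2) = 2.926/√(236/2) = 0.2694.

d ≈ 0.269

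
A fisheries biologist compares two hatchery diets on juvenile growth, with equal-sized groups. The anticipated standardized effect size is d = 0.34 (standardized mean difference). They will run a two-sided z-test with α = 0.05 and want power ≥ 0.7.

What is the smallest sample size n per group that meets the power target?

Set Φ(δ − 1.960) = 0.7; then δ − 1.960 = Φ⁻¹(0.7) = 0.524, giving δ = 2.484.
(For δ > 0 the lower-tail rejection region contributes negligibly to power, so the one-term inversion is standard.)
δ = d·√(n/2) ⇒ n = 2(δ/d)² = 2 × (2.484 / 0.34)² = 106.78.
Rounding up, n = 107 per group.

n = 107 per group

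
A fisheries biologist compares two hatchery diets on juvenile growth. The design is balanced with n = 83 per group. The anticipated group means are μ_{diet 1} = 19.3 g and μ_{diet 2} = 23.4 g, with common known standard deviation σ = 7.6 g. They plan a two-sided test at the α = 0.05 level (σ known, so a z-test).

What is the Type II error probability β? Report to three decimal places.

Standardized effect: d = |μ_{diet 1} − μ_{diet 2}| / σ = |19.3 − 23.4| / 7.6 = 0.5395
Noncentrality parameter: δ = d·√(n/2) = 0.5395 × √(83/2) = 3.4753
Critical value for a two-sided test at α = 0.05: z_{α/2} = 1.960.
Power = Φ(δ − 1.960) + Φ(−δ − 1.960) = Φ(1.515) + Φ(-5.435) = 0.9352 + 0.0000 = 0.9352.
Type II error: β = 1 − power = 1 − 0.9352 = 0.0648.

β ≈ 0.065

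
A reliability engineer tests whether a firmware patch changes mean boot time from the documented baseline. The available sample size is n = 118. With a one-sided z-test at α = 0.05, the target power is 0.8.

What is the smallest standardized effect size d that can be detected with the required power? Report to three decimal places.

d ≈ 0.229

Need Φ(δ − 1.645) = 0.8, so δ = 1.645 + 0.842 = 2.486.
δ = d·√n ⇒ d = δ/√n = 2.486/√118 = 0.2289.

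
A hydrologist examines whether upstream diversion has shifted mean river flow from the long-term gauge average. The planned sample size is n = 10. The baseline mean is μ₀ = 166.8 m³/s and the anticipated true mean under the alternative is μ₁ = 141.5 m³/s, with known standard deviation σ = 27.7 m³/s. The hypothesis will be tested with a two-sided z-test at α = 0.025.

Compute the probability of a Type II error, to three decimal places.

Standardized effect: d = |μ₁ − μ₀| / σ = |141.5 − 166.8| / 27.7 = 0.9134
Noncentrality parameter: δ = d·√n = 0.9134 × √10 = 2.8883
Two-sided α = 0.025 → critical value z_{0.0125} = 2.241.
Power = Φ(δ − 2.241) + Φ(−δ − 2.241) = Φ(0.647) + Φ(-5.130) = 0.7411 + 0.0000 = 0.7411.
Type II error: β = 1 − power = 1 − 0.7411 = 0.2589.

β ≈ 0.259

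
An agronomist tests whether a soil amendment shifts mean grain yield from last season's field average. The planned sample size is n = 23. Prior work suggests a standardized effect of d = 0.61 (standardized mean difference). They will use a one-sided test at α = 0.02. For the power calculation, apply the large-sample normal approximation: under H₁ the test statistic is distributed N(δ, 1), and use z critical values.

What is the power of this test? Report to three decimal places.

Noncentrality parameter: λ = d·√n = 0.61 × √23 = 2.9255
One-sided α = 0.02 → critical value z_{0.02} = 2.054.
Power = Φ(λ − 2.054) = Φ(0.872) = 0.8083.

Power ≈ 0.808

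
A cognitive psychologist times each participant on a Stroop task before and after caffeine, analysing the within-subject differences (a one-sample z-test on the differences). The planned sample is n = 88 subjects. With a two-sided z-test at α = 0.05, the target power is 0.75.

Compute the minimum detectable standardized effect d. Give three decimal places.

Required noncentrality: δ = z_{0.025} + z_{0.25} = 1.960 + 0.674 = 2.634.
(Lower-tail contribution to power is negligible for δ > 0.)
δ = d·√n ⇒ d = δ/√n = 2.634/√88 = 0.2808.

d ≈ 0.281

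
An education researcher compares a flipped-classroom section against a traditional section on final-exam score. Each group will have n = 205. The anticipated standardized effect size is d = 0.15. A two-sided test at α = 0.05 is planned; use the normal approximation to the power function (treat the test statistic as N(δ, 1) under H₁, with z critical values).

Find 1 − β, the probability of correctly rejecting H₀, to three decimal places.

Noncentrality parameter: λ = d·√(n/2) = 0.15 × √(205/2) = 1.5186
Two-sided α = 0.05 → critical value z_{0.025} = 1.960.
Power = Φ(λ − 1.960) + Φ(−λ − 1.960) = Φ(-0.441) + Φ(-3.479) = 0.3295 + 0.0003 = 0.3297.

Power ≈ 0.330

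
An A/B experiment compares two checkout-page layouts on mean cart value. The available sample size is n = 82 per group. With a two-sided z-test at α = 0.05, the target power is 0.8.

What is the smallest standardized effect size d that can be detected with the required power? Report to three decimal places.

d ≈ 0.438

Required noncentrality: δ = z_{0.025} + z_{0.20} = 1.960 + 0.842 = 2.802.
(The second rejection-region term Φ(−δ − z_{α/2}) is negligible and dropped.)
δ = d·√(n/2) ⇒ d = δ/√(n/2) = 2.802/√(82/2) = 0.4375.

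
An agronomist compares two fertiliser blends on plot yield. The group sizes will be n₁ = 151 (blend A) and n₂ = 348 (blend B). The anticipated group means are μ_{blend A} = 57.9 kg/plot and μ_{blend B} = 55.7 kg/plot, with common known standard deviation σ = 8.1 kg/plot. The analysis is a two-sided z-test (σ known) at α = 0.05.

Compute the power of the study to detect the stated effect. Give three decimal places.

Standardized effect: d = |μ_{blend A} − μ_{blend B}| / σ = |57.9 − 55.7| / 8.1 = 0.2716
Noncentrality parameter: δ = d / √(1/n₁ + 1/n₂) = 0.2716 / √(1/151 + 1/348) = 2.7872
Critical value for a two-sided test at α = 0.05: z_{α/2} = 1.960.
Power = Φ(δ − 1.960) + Φ(−δ − 1.960) = Φ(0.827) + Φ(-4.747) = 0.7959 + 0.0000 = 0.7959.

Power ≈ 0.796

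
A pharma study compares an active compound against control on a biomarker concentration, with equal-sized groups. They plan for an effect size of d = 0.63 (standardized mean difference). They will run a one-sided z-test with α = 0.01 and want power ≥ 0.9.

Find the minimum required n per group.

Set Φ(δ − 2.326) = 0.9; then δ − 2.326 = Φ⁻¹(0.9) = 1.282, giving δ = 3.608.
δ = d·√(n/2) ⇒ n = 2(δ/d)² = 2 × (3.608 / 0.63)² = 65.59.
Round up to the next whole unit.

n = 66 per group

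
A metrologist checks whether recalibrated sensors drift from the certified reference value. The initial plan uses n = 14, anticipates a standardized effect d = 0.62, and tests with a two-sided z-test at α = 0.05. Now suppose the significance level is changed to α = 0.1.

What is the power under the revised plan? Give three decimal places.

Power ≈ 0.750

δ = d·√n = 0.62 × √14 = 2.3198 (unchanged). New critical value: z_{0.05} = 1.645.
Revised power = Φ(δ − 1.645) + Φ(−δ − 1.645) = Φ(0.675) + Φ(-3.965) = 0.7502 + 0.0000 = 0.7502.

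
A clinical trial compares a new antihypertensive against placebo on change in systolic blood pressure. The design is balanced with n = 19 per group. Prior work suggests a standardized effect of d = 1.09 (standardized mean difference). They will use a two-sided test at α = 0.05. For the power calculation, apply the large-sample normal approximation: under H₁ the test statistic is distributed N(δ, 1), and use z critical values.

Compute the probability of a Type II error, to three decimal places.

β ≈ 0.081

Noncentrality parameter: δ = d·√(n/2) = 1.09 × √(19/2) = 3.3596
Critical value for a two-sided test at α = 0.05: z_{α/2} = 1.960.
Power = Φ(δ − 1.960) + Φ(−δ − 1.960) = Φ(1.400) + Φ(-5.320) = 0.9192 + 0.0000 = 0.9192.
Type II error: β = 1 − power = 1 − 0.9192 = 0.0808.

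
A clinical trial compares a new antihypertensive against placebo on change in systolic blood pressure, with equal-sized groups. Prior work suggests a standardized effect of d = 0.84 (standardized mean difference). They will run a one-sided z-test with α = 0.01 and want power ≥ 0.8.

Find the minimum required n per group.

For power 0.8 need Φ(δ − z_{0.01}) = 0.8, so δ = z_{0.01} + z_{0.20} = 2.326 + 0.842 = 3.168.
δ = d·√(n/2) ⇒ n = 2(δ/d)² = 2 × (3.168 / 0.84)² = 28.45.
Round up to the next whole unit.

n = 29 per group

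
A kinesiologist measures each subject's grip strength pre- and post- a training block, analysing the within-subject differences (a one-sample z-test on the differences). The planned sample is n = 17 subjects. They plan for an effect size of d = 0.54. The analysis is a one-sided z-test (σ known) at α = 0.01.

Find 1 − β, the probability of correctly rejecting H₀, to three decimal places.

Noncentrality parameter: δ = d·√n = 0.54 × √17 = 2.2265
One-sided α = 0.01 → critical value z_{0.01} = 2.326.
Power = Φ(δ − 2.326) = Φ(-0.100) = 0.4602.

Power ≈ 0.460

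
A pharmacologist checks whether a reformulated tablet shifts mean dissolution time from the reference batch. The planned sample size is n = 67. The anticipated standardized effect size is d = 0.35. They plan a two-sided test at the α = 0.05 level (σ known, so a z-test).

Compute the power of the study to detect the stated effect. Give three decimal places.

Power ≈ 0.817

Noncentrality parameter: δ = d·√n = 0.35 × √67 = 2.8649
Two-sided α = 0.05 → critical value z_{0.025} = 1.960.
Power = Φ(δ − 1.960) + Φ(−δ − 1.960) = Φ(0.905) + Φ(-4.825) = 0.8172 + 0.0000 = 0.8172.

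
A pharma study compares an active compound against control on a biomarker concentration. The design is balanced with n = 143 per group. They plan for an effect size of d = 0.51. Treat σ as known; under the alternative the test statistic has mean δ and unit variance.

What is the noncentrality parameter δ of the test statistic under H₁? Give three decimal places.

δ = d·√(n/2) = 0.51 × √(143/2) = 4.3124

δ ≈ 4.312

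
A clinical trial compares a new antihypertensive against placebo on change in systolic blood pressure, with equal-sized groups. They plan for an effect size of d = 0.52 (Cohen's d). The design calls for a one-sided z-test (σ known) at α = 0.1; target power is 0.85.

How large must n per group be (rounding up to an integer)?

For power 0.85 need Φ(δ − z_{0.1}) = 0.85, so δ = z_{0.1} + z_{0.15} = 1.282 + 1.036 = 2.318.
δ = d·√(n/2) ⇒ n = 2(δ/d)² = 2 × (2.318 / 0.52)² = 39.74.
Round up to the next whole unit.

n = 40 per group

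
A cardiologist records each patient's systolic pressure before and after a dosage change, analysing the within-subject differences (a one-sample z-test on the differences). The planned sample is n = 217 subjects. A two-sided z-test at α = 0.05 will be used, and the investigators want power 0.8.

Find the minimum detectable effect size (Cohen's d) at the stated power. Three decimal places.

d ≈ 0.190

Required noncentrality: δ = z_{0.025} + z_{0.20} = 1.960 + 0.842 = 2.802.
(Lower-tail contribution to power is negligible for δ > 0.)
δ = d·√n ⇒ d = δ/√n = 2.802/√217 = 0.1902.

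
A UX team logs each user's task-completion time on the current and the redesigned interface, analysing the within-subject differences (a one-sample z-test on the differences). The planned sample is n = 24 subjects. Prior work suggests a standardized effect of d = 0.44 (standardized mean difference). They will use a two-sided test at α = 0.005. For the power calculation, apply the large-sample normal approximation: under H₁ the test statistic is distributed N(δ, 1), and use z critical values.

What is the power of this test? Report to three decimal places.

Power ≈ 0.257

Noncentrality parameter: δ = d·√n = 0.44 × √24 = 2.1556
Two-sided α = 0.005 → critical value z_{0.0025} = 2.807.
Power = Φ(δ − 2.807) + Φ(−δ − 2.807) = Φ(-0.651) + Φ(-4.963) = 0.2574 + 0.0000 = 0.2574.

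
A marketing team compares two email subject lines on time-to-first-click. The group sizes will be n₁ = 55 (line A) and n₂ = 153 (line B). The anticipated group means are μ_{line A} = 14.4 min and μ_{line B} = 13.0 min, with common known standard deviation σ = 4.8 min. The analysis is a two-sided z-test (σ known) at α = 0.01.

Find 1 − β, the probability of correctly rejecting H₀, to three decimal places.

Power ≈ 0.236

Standardized effect: d = |μ_{line A} − μ_{line B}| / σ = |14.4 − 13.0| / 4.8 = 0.2917
Noncentrality parameter: δ = d / √(1/n₁ + 1/n₂) = 0.2917 / √(1/55 + 1/153) = 1.8552
Two-sided α = 0.01 → critical value z_{0.005} = 2.576.
Power = Φ(δ − 2.576) + Φ(−δ − 2.576) = Φ(-0.721) + Φ(-4.431) = 0.2356 + 0.0000 = 0.2356.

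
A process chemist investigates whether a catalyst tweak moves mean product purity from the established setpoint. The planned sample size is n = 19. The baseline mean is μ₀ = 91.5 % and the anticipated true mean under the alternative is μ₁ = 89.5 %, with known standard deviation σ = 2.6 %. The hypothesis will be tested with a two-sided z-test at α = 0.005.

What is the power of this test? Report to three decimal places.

Standardized effect: d = |μ₁ − μ₀| / σ = |89.5 − 91.5| / 2.6 = 0.7692
Noncentrality parameter: δ = d·√n = 0.7692 × √19 = 3.3530
Two-sided α = 0.005 → critical value z_{0.0025} = 2.807.
Power = Φ(δ − 2.807) + Φ(−δ − 2.807) = Φ(0.546) + Φ(-6.160) = 0.7075 + 0.0000 = 0.7075.

Power ≈ 0.707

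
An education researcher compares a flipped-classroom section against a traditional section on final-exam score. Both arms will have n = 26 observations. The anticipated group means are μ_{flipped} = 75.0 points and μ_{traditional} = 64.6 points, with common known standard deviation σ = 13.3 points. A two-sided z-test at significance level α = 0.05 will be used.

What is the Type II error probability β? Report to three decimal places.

β ≈ 0.195

Standardized effect: d = |μ_{flipped} − μ_{traditional}| / σ = |75.0 − 64.6| / 13.3 = 0.7820
Noncentrality parameter: λ = d·√(n/2) = 0.7820 × √(26/2) = 2.8194
Critical value for a two-sided test at α = 0.05: z_{α/2} = 1.960.
Power = Φ(λ − 1.960) + Φ(−λ − 1.960) = Φ(0.859) + Φ(-4.779) = 0.8049 + 0.0000 = 0.8049.
Type II error: β = 1 − power = 1 − 0.8049 = 0.1951.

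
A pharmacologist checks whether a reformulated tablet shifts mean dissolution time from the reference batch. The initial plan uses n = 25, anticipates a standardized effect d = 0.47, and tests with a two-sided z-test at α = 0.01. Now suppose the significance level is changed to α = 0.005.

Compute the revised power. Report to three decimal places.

δ = d·√n = 0.47 × √25 = 2.3500 (unchanged). New critical value: z_{0.0025} = 2.807.
Revised power = Φ(δ − 2.807) + Φ(−δ − 2.807) = Φ(-0.457) + Φ(-5.157) = 0.3238 + 0.0000 = 0.3238.

Power ≈ 0.324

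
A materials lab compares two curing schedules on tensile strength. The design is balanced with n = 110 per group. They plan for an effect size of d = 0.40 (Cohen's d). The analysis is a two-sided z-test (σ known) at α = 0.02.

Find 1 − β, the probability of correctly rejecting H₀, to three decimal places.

Power ≈ 0.739

Noncentrality parameter: δ = d·√(n/2) = 0.40 × √(110/2) = 2.9665
Two-sided α = 0.02 → critical value z_{0.01} = 2.326.
Power = Φ(δ − 2.326) + Φ(−δ − 2.326) = Φ(0.640) + Φ(-5.293) = 0.7390 + 0.0000 = 0.7390.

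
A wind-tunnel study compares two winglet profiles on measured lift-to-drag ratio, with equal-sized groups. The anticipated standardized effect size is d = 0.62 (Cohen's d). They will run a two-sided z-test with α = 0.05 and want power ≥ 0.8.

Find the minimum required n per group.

n = 41 per group

For power 0.8 need Φ(δ − z_{0.025}) = 0.8, so δ = z_{0.025} + z_{0.20} = 1.960 + 0.842 = 2.802.
(Ignoring the negligible lower-tail rejection probability gives the usual closed-form inversion.)
δ = d·√(n/2) ⇒ n = 2(δ/d)² = 2 × (2.802 / 0.62)² = 40.84.
Rounding up, n = 41 per group.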